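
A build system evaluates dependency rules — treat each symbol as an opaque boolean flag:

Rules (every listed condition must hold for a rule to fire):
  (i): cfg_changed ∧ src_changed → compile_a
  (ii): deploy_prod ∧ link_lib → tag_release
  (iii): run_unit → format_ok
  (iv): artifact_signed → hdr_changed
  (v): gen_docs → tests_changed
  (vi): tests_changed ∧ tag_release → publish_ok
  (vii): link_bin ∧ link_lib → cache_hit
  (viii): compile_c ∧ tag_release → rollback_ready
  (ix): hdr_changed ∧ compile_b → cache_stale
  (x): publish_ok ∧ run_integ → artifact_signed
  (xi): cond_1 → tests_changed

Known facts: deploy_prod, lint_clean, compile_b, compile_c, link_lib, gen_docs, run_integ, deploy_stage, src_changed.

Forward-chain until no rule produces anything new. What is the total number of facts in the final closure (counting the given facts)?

16

Round 1: (ii) [deploy_prod ∧ link_lib → tag_release]; (v) [gen_docs → tests_changed]. Adds tag_release, tests_changed.
Round 2: (vi) [tests_changed ∧ tag_release → publish_ok]; (viii) [compile_c ∧ tag_release → rollback_ready]. Adds publish_ok, rollback_ready.
Round 3: (x) [publish_ok ∧ run_integ → artifact_signed]. Adds artifact_signed.
Round 4: (iv) [artifact_signed → hdr_changed]. Adds hdr_changed.
Round 5: (ix) [hdr_changed ∧ compile_b → cache_stale]. Adds cache_stale.
Closure: {artifact_signed, cache_stale, compile_b, compile_c, deploy_prod, deploy_stage, gen_docs, hdr_changed, link_lib, lint_clean, publish_ok, rollback_ready, run_integ, src_changed, tag_release, tests_changed} — 16 facts.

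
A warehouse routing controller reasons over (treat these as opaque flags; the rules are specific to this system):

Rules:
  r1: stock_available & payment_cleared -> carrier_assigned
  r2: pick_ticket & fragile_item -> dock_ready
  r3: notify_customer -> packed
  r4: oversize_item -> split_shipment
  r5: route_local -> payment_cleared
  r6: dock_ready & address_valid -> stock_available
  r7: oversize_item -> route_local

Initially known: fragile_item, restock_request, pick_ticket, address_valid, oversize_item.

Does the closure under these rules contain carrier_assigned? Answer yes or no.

Round 1 fires r2, r4, r7, giving dock_ready, split_shipment, route_local.
Round 2 fires r5, r6, giving payment_cleared, stock_available.
Round 3 fires r1, giving carrier_assigned.
carrier_assigned appears in round 3, so it is derivable.

yes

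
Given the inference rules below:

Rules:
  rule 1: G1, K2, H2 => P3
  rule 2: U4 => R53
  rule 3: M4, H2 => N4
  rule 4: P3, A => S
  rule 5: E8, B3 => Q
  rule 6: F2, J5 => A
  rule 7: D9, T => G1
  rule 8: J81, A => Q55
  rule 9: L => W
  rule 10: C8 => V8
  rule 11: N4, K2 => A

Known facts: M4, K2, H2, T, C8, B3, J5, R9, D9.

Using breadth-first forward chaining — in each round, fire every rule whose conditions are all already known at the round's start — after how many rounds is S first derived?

3

Round 1 — rule 3, rule 7, rule 10, derive N4, G1, V8.
Round 2 — rule 1, rule 11, derive P3, A.
Round 3 — rule 4, derive S.
S first appears in round 3.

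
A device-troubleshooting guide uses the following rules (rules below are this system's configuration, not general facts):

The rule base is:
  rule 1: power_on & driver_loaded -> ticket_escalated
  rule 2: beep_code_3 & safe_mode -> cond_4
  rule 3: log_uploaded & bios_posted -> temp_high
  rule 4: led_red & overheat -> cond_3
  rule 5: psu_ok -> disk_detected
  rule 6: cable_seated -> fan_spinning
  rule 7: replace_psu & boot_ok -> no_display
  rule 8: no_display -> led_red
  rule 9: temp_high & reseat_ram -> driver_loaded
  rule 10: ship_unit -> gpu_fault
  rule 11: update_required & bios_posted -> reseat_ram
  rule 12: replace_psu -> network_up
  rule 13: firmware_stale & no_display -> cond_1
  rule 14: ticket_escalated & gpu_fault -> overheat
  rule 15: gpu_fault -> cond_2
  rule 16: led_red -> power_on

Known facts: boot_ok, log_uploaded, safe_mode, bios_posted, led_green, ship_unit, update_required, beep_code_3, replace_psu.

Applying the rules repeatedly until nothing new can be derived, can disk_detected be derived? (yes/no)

Round 1: rule 2 [beep_code_3 & safe_mode -> cond_4]; rule 3 [log_uploaded & bios_posted -> temp_high]; rule 7 [replace_psu & boot_ok -> no_display]; rule 10 [ship_unit -> gpu_fault]; rule 11 [update_required & bios_posted -> reseat_ram]; rule 12 [replace_psu -> network_up]. Adds cond_4, temp_high, no_display, gpu_fault, reseat_ram, network_up.
Round 2: rule 8 [no_display -> led_red]; rule 9 [temp_high & reseat_ram -> driver_loaded]; rule 15 [gpu_fault -> cond_2]. Adds led_red, driver_loaded, cond_2.
Round 3: rule 16 [led_red -> power_on]. Adds power_on.
Round 4: rule 1 [power_on & driver_loaded -> ticket_escalated]. Adds ticket_escalated.
Round 5: rule 14 [ticket_escalated & gpu_fault -> overheat]. Adds overheat.
Round 6: rule 4 [led_red & overheat -> cond_3]. Adds cond_3.
Fixed point reached. disk_detected is concluded only by rule 5; rule 5 needs psu_ok (never derived).

no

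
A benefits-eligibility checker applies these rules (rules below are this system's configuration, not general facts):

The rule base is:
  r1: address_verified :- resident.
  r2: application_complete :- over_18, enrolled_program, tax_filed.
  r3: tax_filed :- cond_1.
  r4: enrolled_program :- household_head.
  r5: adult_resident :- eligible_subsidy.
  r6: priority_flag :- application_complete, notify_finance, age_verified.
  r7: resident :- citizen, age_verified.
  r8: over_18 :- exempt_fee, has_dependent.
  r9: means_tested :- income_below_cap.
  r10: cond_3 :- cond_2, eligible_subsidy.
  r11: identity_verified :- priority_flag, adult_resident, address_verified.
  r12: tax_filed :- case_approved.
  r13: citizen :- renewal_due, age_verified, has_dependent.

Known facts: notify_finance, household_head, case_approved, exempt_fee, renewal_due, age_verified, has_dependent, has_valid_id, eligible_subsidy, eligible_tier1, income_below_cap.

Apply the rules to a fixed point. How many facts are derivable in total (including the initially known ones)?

Round 1 fires r4, r5, r8, r9, r12, r13, giving enrolled_program, adult_resident, over_18, means_tested, tax_filed, citizen.
Round 2 fires r2, r7, giving application_complete, resident.
Round 3 fires r1, r6, giving address_verified, priority_flag.
Round 4 fires r11, giving identity_verified.
Closure: {address_verified, adult_resident, age_verified, application_complete, case_approved, citizen, eligible_subsidy, eligible_tier1, enrolled_program, exempt_fee, has_dependent, has_valid_id, household_head, identity_verified, income_below_cap, means_tested, notify_finance, over_18, priority_flag, renewal_due, resident, tax_filed} — 22 facts.

22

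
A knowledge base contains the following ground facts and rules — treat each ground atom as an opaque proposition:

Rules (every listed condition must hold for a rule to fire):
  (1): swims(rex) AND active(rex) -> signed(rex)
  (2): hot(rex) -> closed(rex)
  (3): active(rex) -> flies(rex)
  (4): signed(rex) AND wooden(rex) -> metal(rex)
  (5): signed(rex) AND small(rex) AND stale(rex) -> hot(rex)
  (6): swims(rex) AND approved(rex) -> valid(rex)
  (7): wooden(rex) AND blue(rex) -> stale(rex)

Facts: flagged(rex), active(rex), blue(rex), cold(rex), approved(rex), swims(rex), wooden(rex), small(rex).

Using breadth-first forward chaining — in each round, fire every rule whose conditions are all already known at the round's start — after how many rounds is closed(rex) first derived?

3

Round 1: (1) [swims(rex) AND active(rex) -> signed(rex)]; (3) [active(rex) -> flies(rex)]; (6) [swims(rex) AND approved(rex) -> valid(rex)]; (7) [wooden(rex) AND blue(rex) -> stale(rex)]. New: signed(rex), flies(rex), valid(rex), stale(rex).
Round 2: (4) [signed(rex) AND wooden(rex) -> metal(rex)]; (5) [signed(rex) AND small(rex) AND stale(rex) -> hot(rex)]. New: metal(rex), hot(rex).
Round 3: (2) [hot(rex) -> closed(rex)]. New: closed(rex).
closed(rex) first appears in round 3.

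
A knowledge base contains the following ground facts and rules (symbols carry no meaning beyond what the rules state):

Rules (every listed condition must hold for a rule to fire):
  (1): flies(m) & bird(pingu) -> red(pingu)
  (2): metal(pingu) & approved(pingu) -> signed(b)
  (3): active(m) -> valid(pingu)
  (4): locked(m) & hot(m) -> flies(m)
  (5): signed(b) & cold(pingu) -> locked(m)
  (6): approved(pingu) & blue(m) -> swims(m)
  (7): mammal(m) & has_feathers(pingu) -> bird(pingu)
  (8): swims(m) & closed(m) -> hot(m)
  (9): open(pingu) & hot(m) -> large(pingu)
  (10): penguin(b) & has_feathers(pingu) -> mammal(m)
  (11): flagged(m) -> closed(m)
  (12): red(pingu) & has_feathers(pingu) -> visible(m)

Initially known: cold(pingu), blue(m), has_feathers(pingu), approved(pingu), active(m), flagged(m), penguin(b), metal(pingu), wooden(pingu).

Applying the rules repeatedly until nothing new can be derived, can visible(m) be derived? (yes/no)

Round 1 — (2), (3), (6), (10), (11), derive signed(b), valid(pingu), swims(m), mammal(m), closed(m).
Round 2 — (5), (7), (8), derive locked(m), bird(pingu), hot(m).
Round 3 — (4), derive flies(m).
Round 4 — (1), derive red(pingu).
Round 5 — (12), derive visible(m).
visible(m) appears in round 5, so it is derivable.

yes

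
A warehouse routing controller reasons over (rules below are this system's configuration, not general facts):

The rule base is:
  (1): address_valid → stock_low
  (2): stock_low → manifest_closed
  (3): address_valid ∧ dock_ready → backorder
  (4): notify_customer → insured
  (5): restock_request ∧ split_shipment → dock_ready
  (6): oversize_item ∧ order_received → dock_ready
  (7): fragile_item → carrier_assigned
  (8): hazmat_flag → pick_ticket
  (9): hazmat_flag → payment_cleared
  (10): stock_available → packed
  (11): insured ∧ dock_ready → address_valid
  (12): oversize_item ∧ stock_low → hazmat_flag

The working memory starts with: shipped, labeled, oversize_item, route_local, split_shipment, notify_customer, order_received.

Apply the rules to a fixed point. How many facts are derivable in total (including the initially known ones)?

16

Round 1 — (4), (6), derive insured, dock_ready.
Round 2 — (11), derive address_valid.
Round 3 — (1), (3), derive stock_low, backorder.
Round 4 — (2), (12), derive manifest_closed, hazmat_flag.
Round 5 — (8), (9), derive pick_ticket, payment_cleared.
Closure: {address_valid, backorder, dock_ready, hazmat_flag, insured, labeled, manifest_closed, notify_customer, order_received, oversize_item, payment_cleared, pick_ticket, route_local, shipped, split_shipment, stock_low} — 16 facts.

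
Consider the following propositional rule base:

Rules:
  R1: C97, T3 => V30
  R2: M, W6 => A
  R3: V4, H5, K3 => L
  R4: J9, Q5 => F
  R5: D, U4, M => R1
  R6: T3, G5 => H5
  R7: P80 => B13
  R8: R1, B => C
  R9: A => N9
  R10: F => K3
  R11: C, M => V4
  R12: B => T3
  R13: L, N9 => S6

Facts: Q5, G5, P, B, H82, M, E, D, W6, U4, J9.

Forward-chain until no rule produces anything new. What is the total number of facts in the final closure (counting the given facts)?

22

Round 1: R2 [M, W6 => A]; R4 [J9, Q5 => F]; R5 [D, U4, M => R1]; R12 [B => T3]. New: A, F, R1, T3.
Round 2: R6 [T3, G5 => H5]; R8 [R1, B => C]; R9 [A => N9]; R10 [F => K3]. New: H5, C, N9, K3.
Round 3: R11 [C, M => V4]. New: V4.
Round 4: R3 [V4, H5, K3 => L]. New: L.
Round 5: R13 [L, N9 => S6]. New: S6.
Closure: {A, B, C, D, E, F, G5, H5, H82, J9, K3, L, M, N9, P, Q5, R1, S6, T3, U4, V4, W6} — 22 facts.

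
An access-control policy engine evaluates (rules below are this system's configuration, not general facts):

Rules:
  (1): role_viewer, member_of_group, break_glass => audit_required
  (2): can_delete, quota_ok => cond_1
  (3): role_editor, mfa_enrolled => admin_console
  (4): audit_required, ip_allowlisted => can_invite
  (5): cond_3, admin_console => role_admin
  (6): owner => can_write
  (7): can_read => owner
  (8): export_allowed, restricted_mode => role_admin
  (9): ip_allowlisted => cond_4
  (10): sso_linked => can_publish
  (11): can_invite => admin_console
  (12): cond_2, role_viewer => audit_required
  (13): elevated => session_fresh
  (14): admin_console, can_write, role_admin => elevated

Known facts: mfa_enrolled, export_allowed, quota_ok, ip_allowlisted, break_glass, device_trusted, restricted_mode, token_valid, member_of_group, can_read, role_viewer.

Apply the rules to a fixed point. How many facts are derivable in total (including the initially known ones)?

Round 1: (1) [role_viewer, member_of_group, break_glass => audit_required]; (7) [can_read => owner]; (8) [export_allowed, restricted_mode => role_admin]; (9) [ip_allowlisted => cond_4]. New: audit_required, owner, role_admin, cond_4.
Round 2: (4) [audit_required, ip_allowlisted => can_invite]; (6) [owner => can_write]. New: can_invite, can_write.
Round 3: (11) [can_invite => admin_console]. New: admin_console.
Round 4: (14) [admin_console, can_write, role_admin => elevated]. New: elevated.
Round 5: (13) [elevated => session_fresh]. New: session_fresh.
Closure: {admin_console, audit_required, break_glass, can_invite, can_read, can_write, cond_4, device_trusted, elevated, export_allowed, ip_allowlisted, member_of_group, mfa_enrolled, owner, quota_ok, restricted_mode, role_admin, role_viewer, session_fresh, token_valid} — 20 facts.

20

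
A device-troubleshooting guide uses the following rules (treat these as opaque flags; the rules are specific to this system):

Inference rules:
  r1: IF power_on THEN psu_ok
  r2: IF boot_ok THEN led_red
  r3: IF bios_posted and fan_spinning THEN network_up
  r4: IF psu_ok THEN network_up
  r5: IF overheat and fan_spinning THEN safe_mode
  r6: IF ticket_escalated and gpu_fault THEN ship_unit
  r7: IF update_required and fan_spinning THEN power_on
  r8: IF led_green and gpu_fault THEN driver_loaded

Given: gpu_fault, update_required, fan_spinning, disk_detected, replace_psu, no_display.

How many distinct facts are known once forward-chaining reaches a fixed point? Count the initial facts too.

Round 1: r7 [IF update_required and fan_spinning THEN power_on]. New: power_on.
Round 2: r1 [IF power_on THEN psu_ok]. New: psu_ok.
Round 3: r4 [IF psu_ok THEN network_up]. New: network_up.
Closure: {disk_detected, fan_spinning, gpu_fault, network_up, no_display, power_on, psu_ok, replace_psu, update_required} — 9 facts.

9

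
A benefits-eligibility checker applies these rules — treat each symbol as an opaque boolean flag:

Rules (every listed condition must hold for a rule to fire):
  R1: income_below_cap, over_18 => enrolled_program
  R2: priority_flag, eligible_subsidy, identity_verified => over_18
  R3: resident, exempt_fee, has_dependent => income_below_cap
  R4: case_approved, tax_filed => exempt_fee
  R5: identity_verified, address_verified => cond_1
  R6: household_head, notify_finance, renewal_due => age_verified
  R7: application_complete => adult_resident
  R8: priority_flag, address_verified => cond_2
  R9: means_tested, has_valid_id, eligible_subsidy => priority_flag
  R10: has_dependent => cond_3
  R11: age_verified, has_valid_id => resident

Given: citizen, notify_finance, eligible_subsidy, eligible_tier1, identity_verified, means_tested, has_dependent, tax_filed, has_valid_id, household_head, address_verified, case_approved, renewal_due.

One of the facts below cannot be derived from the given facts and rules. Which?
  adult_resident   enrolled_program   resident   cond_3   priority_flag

[1] R4 [case_approved, tax_filed => exempt_fee]; R5 [identity_verified, address_verified => cond_1]; R6 [household_head, notify_finance, renewal_due => age_verified]; R9 [means_tested, has_valid_id, eligible_subsidy => priority_flag]; R10 [has_dependent => cond_3]. ⇒ new: exempt_fee, cond_1, age_verified, priority_flag, cond_3.
[2] R2 [priority_flag, eligible_subsidy, identity_verified => over_18]; R8 [priority_flag, address_verified => cond_2]; R11 [age_verified, has_valid_id => resident]. ⇒ new: over_18, cond_2, resident.
[3] R3 [resident, exempt_fee, has_dependent => income_below_cap]. ⇒ new: income_below_cap.
[4] R1 [income_below_cap, over_18 => enrolled_program]. ⇒ new: enrolled_program.
Derived: priority_flag (round 1), resident (round 2), cond_3 (round 1), enrolled_program (round 4). adult_resident never appears in any round.

adult_resident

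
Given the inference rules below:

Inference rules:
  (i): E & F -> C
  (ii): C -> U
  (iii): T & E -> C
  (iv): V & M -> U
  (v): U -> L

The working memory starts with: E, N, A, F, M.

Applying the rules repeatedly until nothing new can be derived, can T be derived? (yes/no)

no

Round 1 fires (i), giving C.
Round 2 fires (ii), giving U.
Round 3 fires (v), giving L.
Fixed point reached. No rule has T as a consequent, and it is not given.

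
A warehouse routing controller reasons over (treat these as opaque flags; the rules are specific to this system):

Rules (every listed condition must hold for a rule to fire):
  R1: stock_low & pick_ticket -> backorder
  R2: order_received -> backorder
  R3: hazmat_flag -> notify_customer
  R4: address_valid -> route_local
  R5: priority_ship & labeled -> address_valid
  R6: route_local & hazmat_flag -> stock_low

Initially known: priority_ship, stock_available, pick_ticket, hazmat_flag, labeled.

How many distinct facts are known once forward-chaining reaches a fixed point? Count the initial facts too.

10

[1] R3 [hazmat_flag -> notify_customer]; R5 [priority_ship & labeled -> address_valid]. ⇒ new: notify_customer, address_valid.
[2] R4 [address_valid -> route_local]. ⇒ new: route_local.
[3] R6 [route_local & hazmat_flag -> stock_low]. ⇒ new: stock_low.
[4] R1 [stock_low & pick_ticket -> backorder]. ⇒ new: backorder.
Closure: {address_valid, backorder, hazmat_flag, labeled, notify_customer, pick_ticket, priority_ship, route_local, stock_available, stock_low} — 10 facts.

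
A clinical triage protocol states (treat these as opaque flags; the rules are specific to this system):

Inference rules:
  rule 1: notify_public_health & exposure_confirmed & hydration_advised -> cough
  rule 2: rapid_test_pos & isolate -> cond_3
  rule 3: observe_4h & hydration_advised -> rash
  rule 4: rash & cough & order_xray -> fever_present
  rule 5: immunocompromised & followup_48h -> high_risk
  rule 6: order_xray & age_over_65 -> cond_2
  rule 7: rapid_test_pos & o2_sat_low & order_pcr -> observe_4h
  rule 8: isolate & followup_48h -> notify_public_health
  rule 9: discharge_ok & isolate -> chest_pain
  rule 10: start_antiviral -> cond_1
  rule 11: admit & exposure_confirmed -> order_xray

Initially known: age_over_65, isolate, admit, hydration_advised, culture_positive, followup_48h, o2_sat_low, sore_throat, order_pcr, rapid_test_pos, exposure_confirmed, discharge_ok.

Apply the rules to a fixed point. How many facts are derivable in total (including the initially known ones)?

21

Round 1 — rule 2, rule 7, rule 8, rule 9, rule 11, derive cond_3, observe_4h, notify_public_health, chest_pain, order_xray.
Round 2 — rule 1, rule 3, rule 6, derive cough, rash, cond_2.
Round 3 — rule 4, derive fever_present.
Closure: {admit, age_over_65, chest_pain, cond_2, cond_3, cough, culture_positive, discharge_ok, exposure_confirmed, fever_present, followup_48h, hydration_advised, isolate, notify_public_health, o2_sat_low, observe_4h, order_pcr, order_xray, rapid_test_pos, rash, sore_throat} — 21 facts.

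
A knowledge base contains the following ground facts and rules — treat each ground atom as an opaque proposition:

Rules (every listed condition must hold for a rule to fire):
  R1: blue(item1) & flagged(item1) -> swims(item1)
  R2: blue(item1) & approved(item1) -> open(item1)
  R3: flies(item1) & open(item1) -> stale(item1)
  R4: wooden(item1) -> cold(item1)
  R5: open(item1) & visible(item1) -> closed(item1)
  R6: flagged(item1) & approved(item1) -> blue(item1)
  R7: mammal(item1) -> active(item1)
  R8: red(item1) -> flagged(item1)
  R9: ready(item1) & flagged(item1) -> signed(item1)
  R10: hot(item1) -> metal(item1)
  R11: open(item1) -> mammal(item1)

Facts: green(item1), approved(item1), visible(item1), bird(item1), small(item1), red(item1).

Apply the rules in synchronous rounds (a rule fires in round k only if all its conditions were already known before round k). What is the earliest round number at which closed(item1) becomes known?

Round 1: R8 [red(item1) -> flagged(item1)]. New: flagged(item1).
Round 2: R6 [flagged(item1) & approved(item1) -> blue(item1)]. New: blue(item1).
Round 3: R1 [blue(item1) & flagged(item1) -> swims(item1)]; R2 [blue(item1) & approved(item1) -> open(item1)]. New: swims(item1), open(item1).
Round 4: R5 [open(item1) & visible(item1) -> closed(item1)]; R11 [open(item1) -> mammal(item1)]. New: closed(item1), mammal(item1).
closed(item1) first appears in round 4.

4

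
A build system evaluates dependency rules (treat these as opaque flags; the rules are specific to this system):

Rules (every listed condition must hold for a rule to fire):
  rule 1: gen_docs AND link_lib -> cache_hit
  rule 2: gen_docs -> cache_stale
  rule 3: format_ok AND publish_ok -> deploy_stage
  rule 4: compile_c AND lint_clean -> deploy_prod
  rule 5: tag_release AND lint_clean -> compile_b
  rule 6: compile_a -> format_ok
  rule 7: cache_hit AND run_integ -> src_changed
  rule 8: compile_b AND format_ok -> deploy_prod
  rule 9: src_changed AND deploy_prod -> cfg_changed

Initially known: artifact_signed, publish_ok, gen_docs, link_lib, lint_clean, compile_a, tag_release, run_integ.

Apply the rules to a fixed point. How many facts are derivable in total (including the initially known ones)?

Round 1: rule 1 [gen_docs AND link_lib -> cache_hit]; rule 2 [gen_docs -> cache_stale]; rule 5 [tag_release AND lint_clean -> compile_b]; rule 6 [compile_a -> format_ok]. Adds cache_hit, cache_stale, compile_b, format_ok.
Round 2: rule 3 [format_ok AND publish_ok -> deploy_stage]; rule 7 [cache_hit AND run_integ -> src_changed]; rule 8 [compile_b AND format_ok -> deploy_prod]. Adds deploy_stage, src_changed, deploy_prod.
Round 3: rule 9 [src_changed AND deploy_prod -> cfg_changed]. Adds cfg_changed.
Closure: {artifact_signed, cache_hit, cache_stale, cfg_changed, compile_a, compile_b, deploy_prod, deploy_stage, format_ok, gen_docs, link_lib, lint_clean, publish_ok, run_integ, src_changed, tag_release} — 16 facts.

16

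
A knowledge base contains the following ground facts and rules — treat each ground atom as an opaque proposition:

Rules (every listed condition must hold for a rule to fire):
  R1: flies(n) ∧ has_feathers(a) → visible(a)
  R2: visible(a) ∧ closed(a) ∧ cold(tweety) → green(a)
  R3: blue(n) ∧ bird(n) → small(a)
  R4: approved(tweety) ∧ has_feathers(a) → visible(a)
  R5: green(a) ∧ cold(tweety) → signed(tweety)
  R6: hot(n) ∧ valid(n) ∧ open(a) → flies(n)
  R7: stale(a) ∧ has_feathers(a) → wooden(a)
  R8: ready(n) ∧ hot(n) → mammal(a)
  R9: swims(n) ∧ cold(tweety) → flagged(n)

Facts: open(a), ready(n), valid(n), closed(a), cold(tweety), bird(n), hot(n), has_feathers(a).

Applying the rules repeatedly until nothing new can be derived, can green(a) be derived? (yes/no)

Round 1 — R6, R8, derive flies(n), mammal(a).
Round 2 — R1, derive visible(a).
Round 3 — R2, derive green(a).
Round 4 — R5, derive signed(tweety).
green(a) appears in round 3, so it is derivable.

yes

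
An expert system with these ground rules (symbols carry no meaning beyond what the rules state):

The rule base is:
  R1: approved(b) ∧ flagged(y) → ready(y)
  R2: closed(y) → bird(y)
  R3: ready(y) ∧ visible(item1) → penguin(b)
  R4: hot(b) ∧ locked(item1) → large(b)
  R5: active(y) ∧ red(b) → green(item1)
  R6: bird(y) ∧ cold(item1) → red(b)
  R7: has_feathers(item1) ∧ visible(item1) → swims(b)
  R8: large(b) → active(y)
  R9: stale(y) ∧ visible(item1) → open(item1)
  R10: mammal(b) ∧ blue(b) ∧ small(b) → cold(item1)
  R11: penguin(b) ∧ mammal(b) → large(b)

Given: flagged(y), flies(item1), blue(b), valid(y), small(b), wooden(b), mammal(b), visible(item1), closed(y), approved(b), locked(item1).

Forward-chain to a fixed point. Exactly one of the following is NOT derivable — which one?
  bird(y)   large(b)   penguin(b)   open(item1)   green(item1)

Round 1: R1 [approved(b) ∧ flagged(y) → ready(y)]; R2 [closed(y) → bird(y)]; R10 [mammal(b) ∧ blue(b) ∧ small(b) → cold(item1)]. Adds ready(y), bird(y), cold(item1).
Round 2: R3 [ready(y) ∧ visible(item1) → penguin(b)]; R6 [bird(y) ∧ cold(item1) → red(b)]. Adds penguin(b), red(b).
Round 3: R11 [penguin(b) ∧ mammal(b) → large(b)]. Adds large(b).
Round 4: R8 [large(b) → active(y)]. Adds active(y).
Round 5: R5 [active(y) ∧ red(b) → green(item1)]. Adds green(item1).
Derived: green(item1) (round 5), large(b) (round 3), penguin(b) (round 2), bird(y) (round 1). open(item1) never appears in any round.

open(item1)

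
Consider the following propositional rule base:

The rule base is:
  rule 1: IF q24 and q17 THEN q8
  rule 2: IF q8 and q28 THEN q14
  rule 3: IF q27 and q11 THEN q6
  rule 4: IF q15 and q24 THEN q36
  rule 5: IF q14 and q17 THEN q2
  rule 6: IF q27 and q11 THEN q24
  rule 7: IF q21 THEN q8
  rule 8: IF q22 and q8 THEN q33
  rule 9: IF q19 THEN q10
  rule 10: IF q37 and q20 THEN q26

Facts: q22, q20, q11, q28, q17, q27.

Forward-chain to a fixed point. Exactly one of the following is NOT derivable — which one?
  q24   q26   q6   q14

q26

Round 1: rule 3 [IF q27 and q11 THEN q6]; rule 6 [IF q27 and q11 THEN q24]. New: q6, q24.
Round 2: rule 1 [IF q24 and q17 THEN q8]. New: q8.
Round 3: rule 2 [IF q8 and q28 THEN q14]; rule 8 [IF q22 and q8 THEN q33]. New: q14, q33.
Round 4: rule 5 [IF q14 and q17 THEN q2]. New: q2.
Derived: q6 (round 1), q14 (round 3), q24 (round 1). q26 never appears in any round.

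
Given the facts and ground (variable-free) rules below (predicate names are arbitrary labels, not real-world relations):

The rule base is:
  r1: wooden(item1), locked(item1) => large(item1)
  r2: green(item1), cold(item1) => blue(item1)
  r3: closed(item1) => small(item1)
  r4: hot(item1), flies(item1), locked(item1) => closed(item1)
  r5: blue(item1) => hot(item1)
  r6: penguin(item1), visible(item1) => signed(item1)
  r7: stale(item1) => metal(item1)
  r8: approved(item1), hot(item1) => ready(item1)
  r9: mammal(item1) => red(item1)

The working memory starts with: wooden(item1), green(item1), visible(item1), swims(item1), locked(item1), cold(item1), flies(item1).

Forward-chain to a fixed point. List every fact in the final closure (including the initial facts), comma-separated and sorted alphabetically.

Round 1: r1 [wooden(item1), locked(item1) => large(item1)]; r2 [green(item1), cold(item1) => blue(item1)]. Adds large(item1), blue(item1).
Round 2: r5 [blue(item1) => hot(item1)]. Adds hot(item1).
Round 3: r4 [hot(item1), flies(item1), locked(item1) => closed(item1)]. Adds closed(item1).
Round 4: r3 [closed(item1) => small(item1)]. Adds small(item1).

blue(item1), closed(item1), cold(item1), flies(item1), green(item1), hot(item1), large(item1), locked(item1), small(item1), swims(item1), visible(item1), wooden(item1)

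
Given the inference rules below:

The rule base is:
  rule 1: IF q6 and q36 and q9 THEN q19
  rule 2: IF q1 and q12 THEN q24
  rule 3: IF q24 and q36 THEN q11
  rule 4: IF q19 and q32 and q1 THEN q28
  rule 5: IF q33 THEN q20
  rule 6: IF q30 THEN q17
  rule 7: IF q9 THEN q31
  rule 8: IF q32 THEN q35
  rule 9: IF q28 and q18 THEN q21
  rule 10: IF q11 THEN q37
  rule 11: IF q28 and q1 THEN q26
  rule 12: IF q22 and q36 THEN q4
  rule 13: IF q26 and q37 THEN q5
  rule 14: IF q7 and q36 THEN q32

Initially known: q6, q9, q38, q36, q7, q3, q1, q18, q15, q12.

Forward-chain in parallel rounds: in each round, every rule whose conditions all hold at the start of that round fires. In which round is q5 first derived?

Round 1: rule 1 [IF q6 and q36 and q9 THEN q19]; rule 2 [IF q1 and q12 THEN q24]; rule 7 [IF q9 THEN q31]; rule 14 [IF q7 and q36 THEN q32]. Adds q19, q24, q31, q32.
Round 2: rule 3 [IF q24 and q36 THEN q11]; rule 4 [IF q19 and q32 and q1 THEN q28]; rule 8 [IF q32 THEN q35]. Adds q11, q28, q35.
Round 3: rule 9 [IF q28 and q18 THEN q21]; rule 10 [IF q11 THEN q37]; rule 11 [IF q28 and q1 THEN q26]. Adds q21, q37, q26.
Round 4: rule 13 [IF q26 and q37 THEN q5]. Adds q5.
q5 first appears in round 4.

4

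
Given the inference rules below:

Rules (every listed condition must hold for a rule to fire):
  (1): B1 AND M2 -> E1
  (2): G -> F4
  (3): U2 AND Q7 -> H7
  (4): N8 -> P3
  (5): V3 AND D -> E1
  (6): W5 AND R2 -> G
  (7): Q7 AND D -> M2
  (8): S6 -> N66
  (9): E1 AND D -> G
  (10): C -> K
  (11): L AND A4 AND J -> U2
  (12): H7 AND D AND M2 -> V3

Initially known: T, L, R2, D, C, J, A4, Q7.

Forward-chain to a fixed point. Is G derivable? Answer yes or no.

Round 1: (7) [Q7 AND D -> M2]; (10) [C -> K]; (11) [L AND A4 AND J -> U2]. Adds M2, K, U2.
Round 2: (3) [U2 AND Q7 -> H7]. Adds H7.
Round 3: (12) [H7 AND D AND M2 -> V3]. Adds V3.
Round 4: (5) [V3 AND D -> E1]. Adds E1.
Round 5: (9) [E1 AND D -> G]. Adds G.
Round 6: (2) [G -> F4]. Adds F4.
G appears in round 5, so it is derivable.

yes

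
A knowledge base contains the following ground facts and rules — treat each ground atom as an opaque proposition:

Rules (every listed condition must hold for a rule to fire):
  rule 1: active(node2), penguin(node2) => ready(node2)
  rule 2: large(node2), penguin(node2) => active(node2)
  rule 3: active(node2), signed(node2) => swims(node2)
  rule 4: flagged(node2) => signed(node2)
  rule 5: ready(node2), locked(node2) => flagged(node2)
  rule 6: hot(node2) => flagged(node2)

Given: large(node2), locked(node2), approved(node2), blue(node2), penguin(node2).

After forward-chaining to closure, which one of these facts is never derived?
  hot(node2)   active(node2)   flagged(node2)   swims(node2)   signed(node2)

hot(node2)

Round 1: rule 2 [large(node2), penguin(node2) => active(node2)]. Adds active(node2).
Round 2: rule 1 [active(node2), penguin(node2) => ready(node2)]. Adds ready(node2).
Round 3: rule 5 [ready(node2), locked(node2) => flagged(node2)]. Adds flagged(node2).
Round 4: rule 4 [flagged(node2) => signed(node2)]. Adds signed(node2).
Round 5: rule 3 [active(node2), signed(node2) => swims(node2)]. Adds swims(node2).
Derived: swims(node2) (round 5), signed(node2) (round 4), active(node2) (round 1), flagged(node2) (round 3). hot(node2) never appears in any round.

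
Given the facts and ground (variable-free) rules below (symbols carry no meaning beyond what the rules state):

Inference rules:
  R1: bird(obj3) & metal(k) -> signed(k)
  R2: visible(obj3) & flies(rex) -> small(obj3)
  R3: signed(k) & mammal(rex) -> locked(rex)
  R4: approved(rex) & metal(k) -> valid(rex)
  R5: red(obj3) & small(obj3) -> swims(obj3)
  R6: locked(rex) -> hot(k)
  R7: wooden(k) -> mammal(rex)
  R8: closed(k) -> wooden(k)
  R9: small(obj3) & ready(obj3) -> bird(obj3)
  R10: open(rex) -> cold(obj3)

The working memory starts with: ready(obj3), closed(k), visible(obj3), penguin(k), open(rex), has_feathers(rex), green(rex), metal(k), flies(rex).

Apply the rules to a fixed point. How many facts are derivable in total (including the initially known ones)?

Round 1 fires R2, R8, R10, giving small(obj3), wooden(k), cold(obj3).
Round 2 fires R7, R9, giving mammal(rex), bird(obj3).
Round 3 fires R1, giving signed(k).
Round 4 fires R3, giving locked(rex).
Round 5 fires R6, giving hot(k).
Closure: {bird(obj3), closed(k), cold(obj3), flies(rex), green(rex), has_feathers(rex), hot(k), locked(rex), mammal(rex), metal(k), open(rex), penguin(k), ready(obj3), signed(k), small(obj3), visible(obj3), wooden(k)} — 17 facts.

17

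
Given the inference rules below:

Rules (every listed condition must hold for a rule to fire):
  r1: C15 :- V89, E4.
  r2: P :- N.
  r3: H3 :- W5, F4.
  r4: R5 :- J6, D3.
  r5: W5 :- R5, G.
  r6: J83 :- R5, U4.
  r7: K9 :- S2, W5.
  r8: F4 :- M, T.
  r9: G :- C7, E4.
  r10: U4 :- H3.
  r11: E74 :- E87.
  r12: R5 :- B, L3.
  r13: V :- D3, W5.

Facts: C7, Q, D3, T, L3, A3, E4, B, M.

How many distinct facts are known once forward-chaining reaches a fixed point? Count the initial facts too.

17

Round 1: r8 [F4 :- M, T.]; r9 [G :- C7, E4.]; r12 [R5 :- B, L3.]. New: F4, G, R5.
Round 2: r5 [W5 :- R5, G.]. New: W5.
Round 3: r3 [H3 :- W5, F4.]; r13 [V :- D3, W5.]. New: H3, V.
Round 4: r10 [U4 :- H3.]. New: U4.
Round 5: r6 [J83 :- R5, U4.]. New: J83.
Closure: {A3, B, C7, D3, E4, F4, G, H3, J83, L3, M, Q, R5, T, U4, V, W5} — 17 facts.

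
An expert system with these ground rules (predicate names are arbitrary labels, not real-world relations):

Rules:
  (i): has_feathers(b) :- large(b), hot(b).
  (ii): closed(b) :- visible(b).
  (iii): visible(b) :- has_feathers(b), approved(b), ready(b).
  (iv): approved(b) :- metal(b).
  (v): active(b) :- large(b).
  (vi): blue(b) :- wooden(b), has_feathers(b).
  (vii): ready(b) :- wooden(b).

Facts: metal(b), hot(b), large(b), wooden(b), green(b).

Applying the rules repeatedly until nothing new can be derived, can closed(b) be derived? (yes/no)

Round 1: (i) [has_feathers(b) :- large(b), hot(b).]; (iv) [approved(b) :- metal(b).]; (v) [active(b) :- large(b).]; (vii) [ready(b) :- wooden(b).]. Adds has_feathers(b), approved(b), active(b), ready(b).
Round 2: (iii) [visible(b) :- has_feathers(b), approved(b), ready(b).]; (vi) [blue(b) :- wooden(b), has_feathers(b).]. Adds visible(b), blue(b).
Round 3: (ii) [closed(b) :- visible(b).]. Adds closed(b).
closed(b) appears in round 3, so it is derivable.

yes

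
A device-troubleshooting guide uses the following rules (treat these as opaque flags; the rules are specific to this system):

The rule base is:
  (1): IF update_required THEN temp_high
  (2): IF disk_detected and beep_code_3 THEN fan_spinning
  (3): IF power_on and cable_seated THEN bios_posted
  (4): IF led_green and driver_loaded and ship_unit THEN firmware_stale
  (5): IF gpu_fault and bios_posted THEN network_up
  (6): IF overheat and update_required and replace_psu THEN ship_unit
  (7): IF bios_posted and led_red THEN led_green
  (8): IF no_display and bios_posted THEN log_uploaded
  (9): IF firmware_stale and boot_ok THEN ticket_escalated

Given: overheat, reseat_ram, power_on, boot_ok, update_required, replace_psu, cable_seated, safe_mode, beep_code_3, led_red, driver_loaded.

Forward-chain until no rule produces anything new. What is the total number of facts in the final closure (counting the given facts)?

[1] (1) [IF update_required THEN temp_high]; (3) [IF power_on and cable_seated THEN bios_posted]; (6) [IF overheat and update_required and replace_psu THEN ship_unit]. ⇒ new: temp_high, bios_posted, ship_unit.
[2] (7) [IF bios_posted and led_red THEN led_green]. ⇒ new: led_green.
[3] (4) [IF led_green and driver_loaded and ship_unit THEN firmware_stale]. ⇒ new: firmware_stale.
[4] (9) [IF firmware_stale and boot_ok THEN ticket_escalated]. ⇒ new: ticket_escalated.
Closure: {beep_code_3, bios_posted, boot_ok, cable_seated, driver_loaded, firmware_stale, led_green, led_red, overheat, power_on, replace_psu, reseat_ram, safe_mode, ship_unit, temp_high, ticket_escalated, update_required} — 17 facts.

17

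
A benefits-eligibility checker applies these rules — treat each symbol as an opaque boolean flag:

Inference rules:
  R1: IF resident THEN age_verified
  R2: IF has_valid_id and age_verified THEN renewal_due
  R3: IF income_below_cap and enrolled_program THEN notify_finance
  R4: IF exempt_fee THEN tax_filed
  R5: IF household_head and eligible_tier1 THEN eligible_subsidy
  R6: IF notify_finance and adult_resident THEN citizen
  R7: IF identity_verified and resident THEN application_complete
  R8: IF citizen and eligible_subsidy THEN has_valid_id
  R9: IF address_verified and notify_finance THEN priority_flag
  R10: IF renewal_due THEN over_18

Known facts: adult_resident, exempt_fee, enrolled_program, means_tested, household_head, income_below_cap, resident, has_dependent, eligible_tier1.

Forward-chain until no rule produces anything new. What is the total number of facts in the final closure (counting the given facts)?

[1] R1 [IF resident THEN age_verified]; R3 [IF income_below_cap and enrolled_program THEN notify_finance]; R4 [IF exempt_fee THEN tax_filed]; R5 [IF household_head and eligible_tier1 THEN eligible_subsidy]. ⇒ new: age_verified, notify_finance, tax_filed, eligible_subsidy.
[2] R6 [IF notify_finance and adult_resident THEN citizen]. ⇒ new: citizen.
[3] R8 [IF citizen and eligible_subsidy THEN has_valid_id]. ⇒ new: has_valid_id.
[4] R2 [IF has_valid_id and age_verified THEN renewal_due]. ⇒ new: renewal_due.
[5] R10 [IF renewal_due THEN over_18]. ⇒ new: over_18.
Closure: {adult_resident, age_verified, citizen, eligible_subsidy, eligible_tier1, enrolled_program, exempt_fee, has_dependent, has_valid_id, household_head, income_below_cap, means_tested, notify_finance, over_18, renewal_due, resident, tax_filed} — 17 facts.

17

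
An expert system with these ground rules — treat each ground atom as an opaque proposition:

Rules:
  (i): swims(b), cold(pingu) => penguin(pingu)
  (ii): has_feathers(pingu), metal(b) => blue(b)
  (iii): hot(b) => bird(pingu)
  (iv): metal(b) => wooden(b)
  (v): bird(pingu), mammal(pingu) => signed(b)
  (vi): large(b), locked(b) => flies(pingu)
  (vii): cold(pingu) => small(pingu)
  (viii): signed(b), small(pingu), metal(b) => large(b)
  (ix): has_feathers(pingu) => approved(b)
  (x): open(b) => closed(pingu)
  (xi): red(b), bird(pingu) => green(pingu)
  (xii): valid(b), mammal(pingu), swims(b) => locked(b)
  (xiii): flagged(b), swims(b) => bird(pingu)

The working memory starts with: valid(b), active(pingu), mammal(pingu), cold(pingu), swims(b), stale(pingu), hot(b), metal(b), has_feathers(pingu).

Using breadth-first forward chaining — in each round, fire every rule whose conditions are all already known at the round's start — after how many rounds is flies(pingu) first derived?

4

Round 1 fires (i), (ii), (iii), (iv), (vii), (ix), (xii), giving penguin(pingu), blue(b), bird(pingu), wooden(b), small(pingu), approved(b), locked(b).
Round 2 fires (v), giving signed(b).
Round 3 fires (viii), giving large(b).
Round 4 fires (vi), giving flies(pingu).
flies(pingu) first appears in round 4.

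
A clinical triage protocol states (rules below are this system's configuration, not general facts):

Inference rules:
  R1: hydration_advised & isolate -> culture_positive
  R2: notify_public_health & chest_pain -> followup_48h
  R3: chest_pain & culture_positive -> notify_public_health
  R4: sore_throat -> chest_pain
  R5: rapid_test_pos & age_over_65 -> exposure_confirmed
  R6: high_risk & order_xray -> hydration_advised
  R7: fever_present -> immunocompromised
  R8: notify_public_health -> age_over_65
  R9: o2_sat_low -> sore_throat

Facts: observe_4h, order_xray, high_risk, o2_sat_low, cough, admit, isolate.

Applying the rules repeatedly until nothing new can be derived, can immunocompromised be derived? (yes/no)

no

Round 1: R6 [high_risk & order_xray -> hydration_advised]; R9 [o2_sat_low -> sore_throat]. New: hydration_advised, sore_throat.
Round 2: R1 [hydration_advised & isolate -> culture_positive]; R4 [sore_throat -> chest_pain]. New: culture_positive, chest_pain.
Round 3: R3 [chest_pain & culture_positive -> notify_public_health]. New: notify_public_health.
Round 4: R2 [notify_public_health & chest_pain -> followup_48h]; R8 [notify_public_health -> age_over_65]. New: followup_48h, age_over_65.
Fixed point reached. immunocompromised is concluded only by R7; R7 needs fever_present (never derived).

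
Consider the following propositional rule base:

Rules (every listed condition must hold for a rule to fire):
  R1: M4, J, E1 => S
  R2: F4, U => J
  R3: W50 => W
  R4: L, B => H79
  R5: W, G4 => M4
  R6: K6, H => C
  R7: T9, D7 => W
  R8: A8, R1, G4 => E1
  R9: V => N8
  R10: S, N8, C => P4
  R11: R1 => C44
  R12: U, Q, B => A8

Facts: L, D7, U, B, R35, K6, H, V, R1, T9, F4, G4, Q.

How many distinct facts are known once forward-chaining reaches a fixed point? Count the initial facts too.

Round 1: R2 [F4, U => J]; R4 [L, B => H79]; R6 [K6, H => C]; R7 [T9, D7 => W]; R9 [V => N8]; R11 [R1 => C44]; R12 [U, Q, B => A8]. New: J, H79, C, W, N8, C44, A8.
Round 2: R5 [W, G4 => M4]; R8 [A8, R1, G4 => E1]. New: M4, E1.
Round 3: R1 [M4, J, E1 => S]. New: S.
Round 4: R10 [S, N8, C => P4]. New: P4.
Closure: {A8, B, C, C44, D7, E1, F4, G4, H, H79, J, K6, L, M4, N8, P4, Q, R1, R35, S, T9, U, V, W} — 24 facts.

24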